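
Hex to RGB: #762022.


76 → 118 (R)
20 → 32 (G)
22 → 34 (B)
= RGB(118, 32, 34)


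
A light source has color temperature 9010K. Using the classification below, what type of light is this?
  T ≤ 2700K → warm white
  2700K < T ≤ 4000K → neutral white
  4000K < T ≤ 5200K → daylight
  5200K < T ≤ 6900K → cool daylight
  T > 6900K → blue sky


Temperature: 9010K
9010K > 6900K → blue sky
Classification: blue sky


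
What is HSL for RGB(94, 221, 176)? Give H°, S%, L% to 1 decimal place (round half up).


Normalize: R'=94/255≈0.3686, G'=221/255≈0.8667, B'=176/255≈0.6902
Max=221/255, Min=94/255, Δ=Max-Min=127/255
L = (Max+Min)/2 = (221+94)/510 = 315/510 = 0.61764… → L = 61.8%
L > 0.5 → S = Δ/(2-Max-Min) = 127/(510-221-94) = 127/195 = 0.65128… → S = 65.1%
(the 1/255 factors cancel in S and H, so raw channel differences can be used)
Max is G' → H = 60 × ((B-R)/Δ + 2) = 60 × ((176-94)/127 + 2)
  82/127 + 2 = 0.6456… + 2 = 2.6456…
  H = 60 × 2.6456… = 158.740…° → H = 158.7°
= HSL(158.7°, 65.1%, 61.8%)


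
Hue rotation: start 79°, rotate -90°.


New hue = (H + rotation) mod 360
New hue = (79 -90) mod 360
= -11 mod 360
= 349°


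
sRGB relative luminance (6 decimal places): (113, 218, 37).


Linearize each channel (sRGB transfer function): c = v/255; c_lin = c/12.92 if c ≤ 0.04045, else ((c+0.055)/1.055)^2.4
  R: 113/255 ≈ 0.443137 > 0.04045 → ((0.443137+0.055)/1.055)^2.4 ≈ 0.165132
  G: 218/255 ≈ 0.854902 > 0.04045 → ((0.854902+0.055)/1.055)^2.4 ≈ 0.701102
  B: 37/255 ≈ 0.145098 > 0.04045 → ((0.145098+0.055)/1.055)^2.4 ≈ 0.018500
R_lin = 0.165132, G_lin = 0.701102, B_lin = 0.018500
L = 0.2126×R + 0.7152×G + 0.0722×B
L = 0.2126×0.165132 + 0.7152×0.701102 + 0.0722×0.018500
L ≈ 0.537871


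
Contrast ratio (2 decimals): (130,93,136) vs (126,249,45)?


Linearize each sRGB channel c=v/255: c/12.92 if c ≤ 0.04045 else ((c+0.055)/1.055)^2.4
L = 0.2126×R_lin + 0.7152×G_lin + 0.0722×B_lin
Color 1 (130,93,136):
  R=130: 130/255≈0.5098 > 0.04045 → ((0.5098+0.055)/1.055)^2.4 ≈ 0.22323
  G=93: 93/255≈0.3647 > 0.04045 → ((0.3647+0.055)/1.055)^2.4 ≈ 0.10946
  B=136: 136/255≈0.5333 > 0.04045 → ((0.5333+0.055)/1.055)^2.4 ≈ 0.24620
  L1 = 0.2126×0.22323 + 0.7152×0.10946 + 0.0722×0.24620 ≈ 0.14352
Color 2 (126,249,45):
  R=126: 126/255≈0.4941 > 0.04045 → ((0.4941+0.055)/1.055)^2.4 ≈ 0.20864
  G=249: 249/255≈0.9765 > 0.04045 → ((0.9765+0.055)/1.055)^2.4 ≈ 0.94731
  B=45: 45/255≈0.1765 > 0.04045 → ((0.1765+0.055)/1.055)^2.4 ≈ 0.02624
  L2 = 0.2126×0.20864 + 0.7152×0.94731 + 0.0722×0.02624 ≈ 0.72376
Lighter = 0.72376, Darker = 0.14352
Ratio = (L_lighter + 0.05) / (L_darker + 0.05)
Ratio = (0.72376 + 0.05) / (0.14352 + 0.05) = 0.77376 / 0.19352 ≈ 3.9983
Ratio ≈ 4.00:1


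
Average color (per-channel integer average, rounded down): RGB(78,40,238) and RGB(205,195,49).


Midpoint: each channel = ⌊(C₁+C₂)/2⌋
R: ⌊(78+205)/2⌋ = 141
G: ⌊(40+195)/2⌋ = 117
B: ⌊(238+49)/2⌋ = 143
= RGB(141, 117, 143)


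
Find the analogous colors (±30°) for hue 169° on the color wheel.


Base hue: 169°
Left analog: (169 - 30) mod 360 = 139°
Right analog: (169 + 30) mod 360 = 199°
Analogous hues = 139° and 199°


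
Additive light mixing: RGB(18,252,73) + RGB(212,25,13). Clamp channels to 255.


Additive: each channel = min(255, C₁+C₂)
R: 18+212 = 230 → 230
G: 252+25 = 277 → 255
B: 73+13 = 86 → 86
= RGB(230, 255, 86)


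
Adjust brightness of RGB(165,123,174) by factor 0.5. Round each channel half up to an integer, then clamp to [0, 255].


Multiply each channel by 0.5, round half up, clamp to [0, 255]
R: 165×0.5 = 82.5 → round → 83
G: 123×0.5 = 61.5 → round → 62
B: 174×0.5 = 87
= RGB(83, 62, 87)


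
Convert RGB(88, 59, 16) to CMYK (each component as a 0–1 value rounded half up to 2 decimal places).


R'=88/255≈0.3451, G'=59/255≈0.2314, B'=16/255≈0.0627
K = 1 - max(R',G',B') = 1 - 88/255 = 167/255 = 0.65490… → 0.65
(1-R'-K)/(1-K) simplifies to (max-R)/max with max = 88:
C = (88-88)/88 = 0/88 = 0 → 0.00
M = (88-59)/88 = 29/88 = 0.32954… → 0.33
Y = (88-16)/88 = 72/88 = 0.81818… → 0.82
= CMYK(0.00, 0.33, 0.82, 0.65)


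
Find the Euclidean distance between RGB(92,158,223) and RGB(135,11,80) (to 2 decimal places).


d = √[(R₁-R₂)² + (G₁-G₂)² + (B₁-B₂)²]
d = √[(92-135)² + (158-11)² + (223-80)²]
d = √[1849 + 21609 + 20449]
d = √43907
d ≈ 209.54


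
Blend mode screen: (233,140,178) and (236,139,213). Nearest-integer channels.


Screen: C = 255 - (255-A)×(255-B)/255, rounded to nearest integer
R: 255 - (255-233)×(255-236)/255 = 255 - 418/255 ≈ 255 - 1.639 = 253.361 → 253
G: 255 - (255-140)×(255-139)/255 = 255 - 13340/255 ≈ 255 - 52.314 = 202.686 → 203
B: 255 - (255-178)×(255-213)/255 = 255 - 3234/255 ≈ 255 - 12.682 = 242.318 → 242
= RGB(253, 203, 242)


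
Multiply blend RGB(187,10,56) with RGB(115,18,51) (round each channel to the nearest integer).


Multiply: C = A×B/255, rounded to nearest integer
R: 187×115/255 = 21505/255 ≈ 84.333 → 84
G: 10×18/255 = 180/255 ≈ 0.706 → 1
B: 56×51/255 = 2856/255 ≈ 11.200 → 11
= RGB(84, 1, 11)


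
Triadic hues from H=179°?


Triadic: equally spaced at 120° intervals
H1 = 179°
H2 = (179 + 120) mod 360 = 299°
H3 = (179 + 240) mod 360 = 59°
Triadic = 179°, 299°, 59°


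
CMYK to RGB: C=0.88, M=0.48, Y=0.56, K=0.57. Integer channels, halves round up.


R = 255 × (1-C) × (1-K) = 255 × 0.12 × 0.43 = 13.158 → 13
G = 255 × (1-M) × (1-K) = 255 × 0.52 × 0.43 = 57.018 → 57
B = 255 × (1-Y) × (1-K) = 255 × 0.44 × 0.43 = 48.246 → 48
= RGB(13, 57, 48)


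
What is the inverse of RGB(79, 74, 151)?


Invert: (255-R, 255-G, 255-B)
R: 255-79 = 176
G: 255-74 = 181
B: 255-151 = 104
= RGB(176, 181, 104)


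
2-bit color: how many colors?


Colors = 2^bits = 2^2
= 4 colors


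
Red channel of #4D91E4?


Color: #4D91E4
R = 4D = 77
G = 91 = 145
B = E4 = 228
Red = 77


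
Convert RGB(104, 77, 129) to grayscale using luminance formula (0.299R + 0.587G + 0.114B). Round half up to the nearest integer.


Gray = 0.299×R + 0.587×G + 0.114×B
Gray = 0.299×104 + 0.587×77 + 0.114×129
Gray = 31.096 + 45.199 + 14.706
Gray = 91.001 → round half up → 91
Gray = 91


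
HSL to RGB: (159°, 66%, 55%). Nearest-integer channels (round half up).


H=159°, S=0.66, L=0.55
C = (1-|2L-1|)×S = (1-|0.10|)×0.66 = 0.594
H' = H/60 = 159/60 ≈ 2.6500; X = C×(1-|H' mod 2 - 1|) = 0.3861
m = L - C/2 = 0.55 - 0.297 = 0.253
Sector ⌊H'⌋ = 2 → (R',G',B') = (0.0, 0.594, 0.3861)
RGB = ((R'+m)×255, (G'+m)×255, (B'+m)×255) = (64.515, 215.985, 162.9705)
Round half up → RGB(65, 216, 163)


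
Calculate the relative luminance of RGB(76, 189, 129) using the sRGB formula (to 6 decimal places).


Linearize each channel (sRGB transfer function): c = v/255; c_lin = c/12.92 if c ≤ 0.04045, else ((c+0.055)/1.055)^2.4
  R: 76/255 ≈ 0.298039 > 0.04045 → ((0.298039+0.055)/1.055)^2.4 ≈ 0.072272
  G: 189/255 ≈ 0.741176 > 0.04045 → ((0.741176+0.055)/1.055)^2.4 ≈ 0.508881
  B: 129/255 ≈ 0.505882 > 0.04045 → ((0.505882+0.055)/1.055)^2.4 ≈ 0.219526
R_lin = 0.072272, G_lin = 0.508881, B_lin = 0.219526
L = 0.2126×R + 0.7152×G + 0.0722×B
L = 0.2126×0.072272 + 0.7152×0.508881 + 0.0722×0.219526
L ≈ 0.395167


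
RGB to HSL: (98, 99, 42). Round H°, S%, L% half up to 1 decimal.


Normalize: R'=98/255≈0.3843, G'=99/255≈0.3882, B'=42/255≈0.1647
Max=99/255, Min=42/255, Δ=Max-Min=57/255
L = (Max+Min)/2 = (99+42)/510 = 141/510 = 0.27647… → L = 27.6%
L ≤ 0.5 → S = Δ/(Max+Min) = 57/(99+42) = 57/141 = 0.40425… → S = 40.4%
(the 1/255 factors cancel in S and H, so raw channel differences can be used)
Max is G' → H = 60 × ((B-R)/Δ + 2) = 60 × ((42-98)/57 + 2)
  -56/57 + 2 = -0.9824… + 2 = 1.0175…
  H = 60 × 1.0175… = 61.052…° → H = 61.1°
= HSL(61.1°, 40.4%, 27.6%)


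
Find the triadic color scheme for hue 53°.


Triadic: equally spaced at 120° intervals
H1 = 53°
H2 = (53 + 120) mod 360 = 173°
H3 = (53 + 240) mod 360 = 293°
Triadic = 53°, 173°, 293°


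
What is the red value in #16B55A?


Color: #16B55A
R = 16 = 22
G = B5 = 181
B = 5A = 90
Red = 22


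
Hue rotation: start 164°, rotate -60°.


New hue = (H + rotation) mod 360
New hue = (164 -60) mod 360
= 104 mod 360
= 104°


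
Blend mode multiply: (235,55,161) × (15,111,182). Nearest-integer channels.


Multiply: C = A×B/255, rounded to nearest integer
R: 235×15/255 = 3525/255 ≈ 13.824 → 14
G: 55×111/255 = 6105/255 ≈ 23.941 → 24
B: 161×182/255 = 29302/255 ≈ 114.910 → 115
= RGB(14, 24, 115)


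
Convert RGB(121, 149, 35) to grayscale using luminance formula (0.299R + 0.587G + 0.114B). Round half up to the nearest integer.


Gray = 0.299×R + 0.587×G + 0.114×B
Gray = 0.299×121 + 0.587×149 + 0.114×35
Gray = 36.179 + 87.463 + 3.990
Gray = 127.632 → round half up → 128
Gray = 128


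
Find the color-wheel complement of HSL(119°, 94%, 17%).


Complement = opposite side of color wheel = hue + 180°
H' = (119 + 180) mod 360 = 299°
S and L unchanged.
= HSL(299°, 94%, 17%)


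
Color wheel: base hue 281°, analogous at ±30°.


Base hue: 281°
Left analog: (281 - 30) mod 360 = 251°
Right analog: (281 + 30) mod 360 = 311°
Analogous hues = 251° and 311°


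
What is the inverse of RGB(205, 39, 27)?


Invert: (255-R, 255-G, 255-B)
R: 255-205 = 50
G: 255-39 = 216
B: 255-27 = 228
= RGB(50, 216, 228)


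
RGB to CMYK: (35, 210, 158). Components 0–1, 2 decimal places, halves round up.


R'=35/255≈0.1373, G'=210/255≈0.8235, B'=158/255≈0.6196
K = 1 - max(R',G',B') = 1 - 210/255 = 45/255 = 0.17647… → 0.18
(1-R'-K)/(1-K) simplifies to (max-R)/max with max = 210:
C = (210-35)/210 = 175/210 = 0.83333… → 0.83
M = (210-210)/210 = 0/210 = 0 → 0.00
Y = (210-158)/210 = 52/210 = 0.24761… → 0.25
= CMYK(0.83, 0.00, 0.25, 0.18)


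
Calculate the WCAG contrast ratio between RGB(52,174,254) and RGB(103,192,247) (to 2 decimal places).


Linearize each sRGB channel c=v/255: c/12.92 if c ≤ 0.04045 else ((c+0.055)/1.055)^2.4
L = 0.2126×R_lin + 0.7152×G_lin + 0.0722×B_lin
Color 1 (52,174,254):
  R=52: 52/255≈0.2039 > 0.04045 → ((0.2039+0.055)/1.055)^2.4 ≈ 0.03434
  G=174: 174/255≈0.6824 > 0.04045 → ((0.6824+0.055)/1.055)^2.4 ≈ 0.42327
  B=254: 254/255≈0.9961 > 0.04045 → ((0.9961+0.055)/1.055)^2.4 ≈ 0.99110
  L1 = 0.2126×0.03434 + 0.7152×0.42327 + 0.0722×0.99110 ≈ 0.38158
Color 2 (103,192,247):
  R=103: 103/255≈0.4039 > 0.04045 → ((0.4039+0.055)/1.055)^2.4 ≈ 0.13563
  G=192: 192/255≈0.7529 > 0.04045 → ((0.7529+0.055)/1.055)^2.4 ≈ 0.52712
  B=247: 247/255≈0.9686 > 0.04045 → ((0.9686+0.055)/1.055)^2.4 ≈ 0.93011
  L2 = 0.2126×0.13563 + 0.7152×0.52712 + 0.0722×0.93011 ≈ 0.47298
Lighter = 0.47298, Darker = 0.38158
Ratio = (L_lighter + 0.05) / (L_darker + 0.05)
Ratio = (0.47298 + 0.05) / (0.38158 + 0.05) = 0.52298 / 0.43158 ≈ 1.2118
Ratio ≈ 1.21:1


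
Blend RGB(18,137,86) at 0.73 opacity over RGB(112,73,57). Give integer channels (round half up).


C = α×F + (1-α)×B, with 1-α = 0.27
R: 0.73×18 + 0.27×112 = 13.14 + 30.24 = 43.38 → 43
G: 0.73×137 + 0.27×73 = 100.01 + 19.71 = 119.72 → 120
B: 0.73×86 + 0.27×57 = 62.78 + 15.39 = 78.17 → 78
= RGB(43, 120, 78)


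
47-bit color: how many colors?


Colors = 2^bits = 2^47
= 140,737,488,355,328 colors


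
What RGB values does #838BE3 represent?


83 → 131 (R)
8B → 139 (G)
E3 → 227 (B)
= RGB(131, 139, 227)


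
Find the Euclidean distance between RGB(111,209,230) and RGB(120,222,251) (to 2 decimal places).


d = √[(R₁-R₂)² + (G₁-G₂)² + (B₁-B₂)²]
d = √[(111-120)² + (209-222)² + (230-251)²]
d = √[81 + 169 + 441]
d = √691
d ≈ 26.29


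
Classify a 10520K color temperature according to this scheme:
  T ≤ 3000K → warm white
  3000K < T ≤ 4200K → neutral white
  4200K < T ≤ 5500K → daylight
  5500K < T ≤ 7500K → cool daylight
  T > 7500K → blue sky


Temperature: 10520K
10520K > 7500K → blue sky
Classification: blue sky


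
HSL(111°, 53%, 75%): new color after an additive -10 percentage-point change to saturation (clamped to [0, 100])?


Original S = 53%
Adjustment = -10 percentage points
New S = 53 + (-10) = 43
Clamp to [0, 100] → 43
= HSL(111°, 43%, 75%)


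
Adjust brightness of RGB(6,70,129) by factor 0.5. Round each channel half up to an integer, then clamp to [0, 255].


Multiply each channel by 0.5, round half up, clamp to [0, 255]
R: 6×0.5 = 3
G: 70×0.5 = 35
B: 129×0.5 = 64.5 → round → 65
= RGB(3, 35, 65)


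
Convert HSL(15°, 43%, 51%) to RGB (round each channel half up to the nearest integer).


H=15°, S=0.43, L=0.51
C = (1-|2L-1|)×S = (1-|0.02|)×0.43 = 0.4214
H' = H/60 = 15/60 ≈ 0.2500; X = C×(1-|H' mod 2 - 1|) = 0.10535
m = L - C/2 = 0.51 - 0.2107 = 0.2993
Sector ⌊H'⌋ = 0 → (R',G',B') = (0.4214, 0.10535, 0.0)
RGB = ((R'+m)×255, (G'+m)×255, (B'+m)×255) = (183.7785, 103.18575, 76.3215)
Round half up → RGB(184, 103, 76)


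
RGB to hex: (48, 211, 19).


R = 48 → 30 (hex)
G = 211 → D3 (hex)
B = 19 → 13 (hex)
Hex = #30D313


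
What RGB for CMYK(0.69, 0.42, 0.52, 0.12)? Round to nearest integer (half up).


R = 255 × (1-C) × (1-K) = 255 × 0.31 × 0.88 = 69.564 → 70
G = 255 × (1-M) × (1-K) = 255 × 0.58 × 0.88 = 130.152 → 130
B = 255 × (1-Y) × (1-K) = 255 × 0.48 × 0.88 = 107.712 → 108
= RGB(70, 130, 108)


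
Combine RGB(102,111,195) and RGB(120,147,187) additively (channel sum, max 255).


Additive: each channel = min(255, C₁+C₂)
R: 102+120 = 222 → 222
G: 111+147 = 258 → 255
B: 195+187 = 382 → 255
= RGB(222, 255, 255)


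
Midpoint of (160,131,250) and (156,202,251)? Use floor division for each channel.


Midpoint: each channel = ⌊(C₁+C₂)/2⌋
R: ⌊(160+156)/2⌋ = 158
G: ⌊(131+202)/2⌋ = 166
B: ⌊(250+251)/2⌋ = 250
= RGB(158, 166, 250)


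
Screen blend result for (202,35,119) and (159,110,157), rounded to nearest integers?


Screen: C = 255 - (255-A)×(255-B)/255, rounded to nearest integer
R: 255 - (255-202)×(255-159)/255 = 255 - 5088/255 ≈ 255 - 19.953 = 235.047 → 235
G: 255 - (255-35)×(255-110)/255 = 255 - 31900/255 ≈ 255 - 125.098 = 129.902 → 130
B: 255 - (255-119)×(255-157)/255 = 255 - 13328/255 ≈ 255 - 52.267 = 202.733 → 203
= RGB(235, 130, 203)


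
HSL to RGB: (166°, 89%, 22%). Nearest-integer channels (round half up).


H=166°, S=0.89, L=0.22
C = (1-|2L-1|)×S = (1-|-0.56|)×0.89 = 0.3916
H' = H/60 = 166/60 ≈ 2.7667; X = C×(1-|H' mod 2 - 1|) ≈ 0.3002
m = L - C/2 = 0.22 - 0.1958 = 0.0242
Sector ⌊H'⌋ = 2 → (R',G',B') = (0.0, 0.3916, ≈0.3002)
RGB = ((R'+m)×255, (G'+m)×255, (B'+m)×255) = (6.171, 106.029, 82.7288)
Round half up → RGB(6, 106, 83)


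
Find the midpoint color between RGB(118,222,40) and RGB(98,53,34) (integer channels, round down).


Midpoint: each channel = ⌊(C₁+C₂)/2⌋
R: ⌊(118+98)/2⌋ = 108
G: ⌊(222+53)/2⌋ = 137
B: ⌊(40+34)/2⌋ = 37
= RGB(108, 137, 37)


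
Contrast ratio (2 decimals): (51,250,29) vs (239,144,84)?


Linearize each sRGB channel c=v/255: c/12.92 if c ≤ 0.04045 else ((c+0.055)/1.055)^2.4
L = 0.2126×R_lin + 0.7152×G_lin + 0.0722×B_lin
Color 1 (51,250,29):
  R=51: 51/255≈0.2000 > 0.04045 → ((0.2000+0.055)/1.055)^2.4 ≈ 0.03310
  G=250: 250/255≈0.9804 > 0.04045 → ((0.9804+0.055)/1.055)^2.4 ≈ 0.95597
  B=29: 29/255≈0.1137 > 0.04045 → ((0.1137+0.055)/1.055)^2.4 ≈ 0.01229
  L1 = 0.2126×0.03310 + 0.7152×0.95597 + 0.0722×0.01229 ≈ 0.69164
Color 2 (239,144,84):
  R=239: 239/255≈0.9373 > 0.04045 → ((0.9373+0.055)/1.055)^2.4 ≈ 0.86316
  G=144: 144/255≈0.5647 > 0.04045 → ((0.5647+0.055)/1.055)^2.4 ≈ 0.27889
  B=84: 84/255≈0.3294 > 0.04045 → ((0.3294+0.055)/1.055)^2.4 ≈ 0.08866
  L2 = 0.2126×0.86316 + 0.7152×0.27889 + 0.0722×0.08866 ≈ 0.38937
Lighter = 0.69164, Darker = 0.38937
Ratio = (L_lighter + 0.05) / (L_darker + 0.05)
Ratio = (0.69164 + 0.05) / (0.38937 + 0.05) = 0.74164 / 0.43937 ≈ 1.6879
Ratio ≈ 1.69:1


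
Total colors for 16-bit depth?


Colors = 2^bits = 2^16
= 65,536 colors


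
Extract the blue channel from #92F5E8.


Color: #92F5E8
R = 92 = 146
G = F5 = 245
B = E8 = 232
Blue = 232


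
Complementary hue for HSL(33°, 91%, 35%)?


Complement = opposite side of color wheel = hue + 180°
H' = (33 + 180) mod 360 = 213°
S and L unchanged.
= HSL(213°, 91%, 35%)


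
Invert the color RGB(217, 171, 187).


Invert: (255-R, 255-G, 255-B)
R: 255-217 = 38
G: 255-171 = 84
B: 255-187 = 68
= RGB(38, 84, 68)


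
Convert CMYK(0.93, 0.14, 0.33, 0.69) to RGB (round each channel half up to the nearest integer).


R = 255 × (1-C) × (1-K) = 255 × 0.07 × 0.31 = 5.5335 → 6
G = 255 × (1-M) × (1-K) = 255 × 0.86 × 0.31 = 67.983 → 68
B = 255 × (1-Y) × (1-K) = 255 × 0.67 × 0.31 = 52.9635 → 53
= RGB(6, 68, 53)


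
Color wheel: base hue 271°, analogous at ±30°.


Base hue: 271°
Left analog: (271 - 30) mod 360 = 241°
Right analog: (271 + 30) mod 360 = 301°
Analogous hues = 241° and 301°


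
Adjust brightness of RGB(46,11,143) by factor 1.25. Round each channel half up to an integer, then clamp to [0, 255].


Multiply each channel by 1.25, round half up, clamp to [0, 255]
R: 46×1.25 = 57.5 → round → 58
G: 11×1.25 = 13.75 → round → 14
B: 143×1.25 = 178.75 → round → 179
= RGB(58, 14, 179)


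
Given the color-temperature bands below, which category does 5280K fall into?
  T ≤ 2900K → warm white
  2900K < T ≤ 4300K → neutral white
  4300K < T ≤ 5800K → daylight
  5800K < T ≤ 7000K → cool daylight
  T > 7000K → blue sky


Temperature: 5280K
4300K < 5280K ≤ 5800K → daylight
Classification: daylight


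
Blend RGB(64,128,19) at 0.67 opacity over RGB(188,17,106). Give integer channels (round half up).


C = α×F + (1-α)×B, with 1-α = 0.33
R: 0.67×64 + 0.33×188 = 42.88 + 62.04 = 104.92 → 105
G: 0.67×128 + 0.33×17 = 85.76 + 5.61 = 91.37 → 91
B: 0.67×19 + 0.33×106 = 12.73 + 34.98 = 47.71 → 48
= RGB(105, 91, 48)


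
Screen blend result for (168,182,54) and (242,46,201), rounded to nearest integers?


Screen: C = 255 - (255-A)×(255-B)/255, rounded to nearest integer
R: 255 - (255-168)×(255-242)/255 = 255 - 1131/255 ≈ 255 - 4.435 = 250.565 → 251
G: 255 - (255-182)×(255-46)/255 = 255 - 15257/255 ≈ 255 - 59.831 = 195.169 → 195
B: 255 - (255-54)×(255-201)/255 = 255 - 10854/255 ≈ 255 - 42.565 = 212.435 → 212
= RGB(251, 195, 212)


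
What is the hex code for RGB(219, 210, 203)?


R = 219 → DB (hex)
G = 210 → D2 (hex)
B = 203 → CB (hex)
Hex = #DBD2CB


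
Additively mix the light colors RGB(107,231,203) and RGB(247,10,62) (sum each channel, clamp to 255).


Additive: each channel = min(255, C₁+C₂)
R: 107+247 = 354 → 255
G: 231+10 = 241 → 241
B: 203+62 = 265 → 255
= RGB(255, 241, 255)


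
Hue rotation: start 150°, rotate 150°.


New hue = (H + rotation) mod 360
New hue = (150 + 150) mod 360
= 300 mod 360
= 300°


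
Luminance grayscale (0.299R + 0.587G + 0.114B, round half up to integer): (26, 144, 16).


Gray = 0.299×R + 0.587×G + 0.114×B
Gray = 0.299×26 + 0.587×144 + 0.114×16
Gray = 7.774 + 84.528 + 1.824
Gray = 94.126 → round half up → 94
Gray = 94


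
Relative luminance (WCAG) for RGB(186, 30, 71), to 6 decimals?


Linearize each channel (sRGB transfer function): c = v/255; c_lin = c/12.92 if c ≤ 0.04045, else ((c+0.055)/1.055)^2.4
  R: 186/255 ≈ 0.729412 > 0.04045 → ((0.729412+0.055)/1.055)^2.4 ≈ 0.491021
  G: 30/255 ≈ 0.117647 > 0.04045 → ((0.117647+0.055)/1.055)^2.4 ≈ 0.012983
  B: 71/255 ≈ 0.278431 > 0.04045 → ((0.278431+0.055)/1.055)^2.4 ≈ 0.063010
R_lin = 0.491021, G_lin = 0.012983, B_lin = 0.063010
L = 0.2126×R + 0.7152×G + 0.0722×B
L = 0.2126×0.491021 + 0.7152×0.012983 + 0.0722×0.063010
L ≈ 0.118226


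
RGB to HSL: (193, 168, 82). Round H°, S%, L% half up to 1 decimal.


Normalize: R'=193/255≈0.7569, G'=168/255≈0.6588, B'=82/255≈0.3216
Max=193/255, Min=82/255, Δ=Max-Min=111/255
L = (Max+Min)/2 = (193+82)/510 = 275/510 = 0.53921… → L = 53.9%
L > 0.5 → S = Δ/(2-Max-Min) = 111/(510-193-82) = 111/235 = 0.47234… → S = 47.2%
(the 1/255 factors cancel in S and H, so raw channel differences can be used)
Max is R' → H = 60 × (((G-B)/Δ) mod 6) = 60 × (((168-82)/111) mod 6)
  86/111 = 0.7747…
  H = 60 × 0.7747… = 46.486…° → H = 46.5°
= HSL(46.5°, 47.2%, 53.9%)


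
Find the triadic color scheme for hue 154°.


Triadic: equally spaced at 120° intervals
H1 = 154°
H2 = (154 + 120) mod 360 = 274°
H3 = (154 + 240) mod 360 = 34°
Triadic = 154°, 274°, 34°


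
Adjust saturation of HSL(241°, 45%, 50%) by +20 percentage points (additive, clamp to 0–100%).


Original S = 45%
Adjustment = +20 percentage points
New S = 45 + (20) = 65
Clamp to [0, 100] → 65
= HSL(241°, 65%, 50%)


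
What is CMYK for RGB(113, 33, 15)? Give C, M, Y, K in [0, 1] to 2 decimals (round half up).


R'=113/255≈0.4431, G'=33/255≈0.1294, B'=15/255≈0.0588
K = 1 - max(R',G',B') = 1 - 113/255 = 142/255 = 0.55686… → 0.56
(1-R'-K)/(1-K) simplifies to (max-R)/max with max = 113:
C = (113-113)/113 = 0/113 = 0 → 0.00
M = (113-33)/113 = 80/113 = 0.70796… → 0.71
Y = (113-15)/113 = 98/113 = 0.86725… → 0.87
= CMYK(0.00, 0.71, 0.87, 0.56)


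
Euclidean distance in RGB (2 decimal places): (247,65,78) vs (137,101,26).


d = √[(R₁-R₂)² + (G₁-G₂)² + (B₁-B₂)²]
d = √[(247-137)² + (65-101)² + (78-26)²]
d = √[12100 + 1296 + 2704]
d = √16100
d ≈ 126.89


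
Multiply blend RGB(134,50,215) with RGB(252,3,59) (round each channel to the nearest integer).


Multiply: C = A×B/255, rounded to nearest integer
R: 134×252/255 = 33768/255 ≈ 132.424 → 132
G: 50×3/255 = 150/255 ≈ 0.588 → 1
B: 215×59/255 = 12685/255 ≈ 49.745 → 50
= RGB(132, 1, 50)


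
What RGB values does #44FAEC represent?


44 → 68 (R)
FA → 250 (G)
EC → 236 (B)
= RGB(68, 250, 236)


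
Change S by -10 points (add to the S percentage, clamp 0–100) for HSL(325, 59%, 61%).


Original S = 59%
Adjustment = -10 percentage points
New S = 59 + (-10) = 49
Clamp to [0, 100] → 49
= HSL(325°, 49%, 61%)


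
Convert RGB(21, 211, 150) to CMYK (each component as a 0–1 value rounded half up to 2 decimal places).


R'=21/255≈0.0824, G'=211/255≈0.8275, B'=150/255≈0.5882
K = 1 - max(R',G',B') = 1 - 211/255 = 44/255 = 0.17254… → 0.17
(1-R'-K)/(1-K) simplifies to (max-R)/max with max = 211:
C = (211-21)/211 = 190/211 = 0.90047… → 0.90
M = (211-211)/211 = 0/211 = 0 → 0.00
Y = (211-150)/211 = 61/211 = 0.28909… → 0.29
= CMYK(0.90, 0.00, 0.29, 0.17)


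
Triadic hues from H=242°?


Triadic: equally spaced at 120° intervals
H1 = 242°
H2 = (242 + 120) mod 360 = 2°
H3 = (242 + 240) mod 360 = 122°
Triadic = 242°, 2°, 122°


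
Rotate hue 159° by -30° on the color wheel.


New hue = (H + rotation) mod 360
New hue = (159 -30) mod 360
= 129 mod 360
= 129°


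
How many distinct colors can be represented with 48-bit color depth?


Colors = 2^bits = 2^48
= 281,474,976,710,656 colors


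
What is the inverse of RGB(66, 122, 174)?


Invert: (255-R, 255-G, 255-B)
R: 255-66 = 189
G: 255-122 = 133
B: 255-174 = 81
= RGB(189, 133, 81)


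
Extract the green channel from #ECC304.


Color: #ECC304
R = EC = 236
G = C3 = 195
B = 04 = 4
Green = 195


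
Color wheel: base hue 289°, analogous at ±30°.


Base hue: 289°
Left analog: (289 - 30) mod 360 = 259°
Right analog: (289 + 30) mod 360 = 319°
Analogous hues = 259° and 319°


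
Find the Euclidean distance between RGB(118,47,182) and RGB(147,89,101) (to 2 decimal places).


d = √[(R₁-R₂)² + (G₁-G₂)² + (B₁-B₂)²]
d = √[(118-147)² + (47-89)² + (182-101)²]
d = √[841 + 1764 + 6561]
d = √9166
d ≈ 95.74


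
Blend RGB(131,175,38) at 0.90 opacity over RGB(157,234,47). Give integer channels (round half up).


C = α×F + (1-α)×B, with 1-α = 0.10
R: 0.90×131 + 0.10×157 = 117.90 + 15.70 = 133.60 → 134
G: 0.90×175 + 0.10×234 = 157.50 + 23.40 = 180.90 → 181
B: 0.90×38 + 0.10×47 = 34.20 + 4.70 = 38.90 → 39
= RGB(134, 181, 39)


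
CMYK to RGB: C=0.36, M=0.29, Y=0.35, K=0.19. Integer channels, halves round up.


R = 255 × (1-C) × (1-K) = 255 × 0.64 × 0.81 = 132.192 → 132
G = 255 × (1-M) × (1-K) = 255 × 0.71 × 0.81 = 146.6505 → 147
B = 255 × (1-Y) × (1-K) = 255 × 0.65 × 0.81 = 134.2575 → 134
= RGB(132, 147, 134)


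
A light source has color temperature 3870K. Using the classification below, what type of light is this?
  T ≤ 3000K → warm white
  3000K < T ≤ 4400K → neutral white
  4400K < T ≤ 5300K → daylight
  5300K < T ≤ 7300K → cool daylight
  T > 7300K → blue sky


Temperature: 3870K
3000K < 3870K ≤ 4400K → neutral white
Classification: neutral white


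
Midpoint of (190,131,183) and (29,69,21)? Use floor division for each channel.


Midpoint: each channel = ⌊(C₁+C₂)/2⌋
R: ⌊(190+29)/2⌋ = 109
G: ⌊(131+69)/2⌋ = 100
B: ⌊(183+21)/2⌋ = 102
= RGB(109, 100, 102)


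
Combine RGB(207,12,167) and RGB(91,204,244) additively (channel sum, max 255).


Additive: each channel = min(255, C₁+C₂)
R: 207+91 = 298 → 255
G: 12+204 = 216 → 216
B: 167+244 = 411 → 255
= RGB(255, 216, 255)


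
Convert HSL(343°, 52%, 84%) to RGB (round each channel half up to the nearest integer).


H=343°, S=0.52, L=0.84
C = (1-|2L-1|)×S = (1-|0.68|)×0.52 = 0.1664
H' = H/60 = 343/60 ≈ 5.7167; X = C×(1-|H' mod 2 - 1|) ≈ 0.0471
m = L - C/2 = 0.84 - 0.0832 = 0.7568
Sector ⌊H'⌋ = 5 → (R',G',B') = (0.1664, 0.0, ≈0.0471)
RGB = ((R'+m)×255, (G'+m)×255, (B'+m)×255) = (235.416, 192.984, 205.0064)
Round half up → RGB(235, 193, 205)


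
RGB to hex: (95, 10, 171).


R = 95 → 5F (hex)
G = 10 → 0A (hex)
B = 171 → AB (hex)
Hex = #5F0AAB


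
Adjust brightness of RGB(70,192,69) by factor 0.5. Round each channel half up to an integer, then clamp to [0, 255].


Multiply each channel by 0.5, round half up, clamp to [0, 255]
R: 70×0.5 = 35
G: 192×0.5 = 96
B: 69×0.5 = 34.5 → round → 35
= RGB(35, 96, 35)


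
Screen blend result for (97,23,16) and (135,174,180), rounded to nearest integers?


Screen: C = 255 - (255-A)×(255-B)/255, rounded to nearest integer
R: 255 - (255-97)×(255-135)/255 = 255 - 18960/255 ≈ 255 - 74.353 = 180.647 → 181
G: 255 - (255-23)×(255-174)/255 = 255 - 18792/255 ≈ 255 - 73.694 = 181.306 → 181
B: 255 - (255-16)×(255-180)/255 = 255 - 17925/255 ≈ 255 - 70.294 = 184.706 → 185
= RGB(181, 181, 185)


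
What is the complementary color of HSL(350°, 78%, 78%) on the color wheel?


Complement = opposite side of color wheel = hue + 180°
H' = (350 + 180) mod 360 = 170°
S and L unchanged.
= HSL(170°, 78%, 78%)


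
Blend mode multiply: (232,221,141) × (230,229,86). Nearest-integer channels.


Multiply: C = A×B/255, rounded to nearest integer
R: 232×230/255 = 53360/255 ≈ 209.255 → 209
G: 221×229/255 = 50609/255 ≈ 198.467 → 198
B: 141×86/255 = 12126/255 ≈ 47.553 → 48
= RGB(209, 198, 48)


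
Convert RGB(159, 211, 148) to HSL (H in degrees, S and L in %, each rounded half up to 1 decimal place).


Normalize: R'=159/255≈0.6235, G'=211/255≈0.8275, B'=148/255≈0.5804
Max=211/255, Min=148/255, Δ=Max-Min=63/255
L = (Max+Min)/2 = (211+148)/510 = 359/510 = 0.70392… → L = 70.4%
L > 0.5 → S = Δ/(2-Max-Min) = 63/(510-211-148) = 63/151 = 0.41721… → S = 41.7%
(the 1/255 factors cancel in S and H, so raw channel differences can be used)
Max is G' → H = 60 × ((B-R)/Δ + 2) = 60 × ((148-159)/63 + 2)
  -11/63 + 2 = -0.1746… + 2 = 1.8253…
  H = 60 × 1.8253… = 109.523…° → H = 109.5°
= HSL(109.5°, 41.7%, 70.4%)


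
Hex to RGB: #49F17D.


49 → 73 (R)
F1 → 241 (G)
7D → 125 (B)
= RGB(73, 241, 125)


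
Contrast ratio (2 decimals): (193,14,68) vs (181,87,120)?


Linearize each sRGB channel c=v/255: c/12.92 if c ≤ 0.04045 else ((c+0.055)/1.055)^2.4
L = 0.2126×R_lin + 0.7152×G_lin + 0.0722×B_lin
Color 1 (193,14,68):
  R=193: 193/255≈0.7569 > 0.04045 → ((0.7569+0.055)/1.055)^2.4 ≈ 0.53328
  G=14: 14/255≈0.0549 > 0.04045 → ((0.0549+0.055)/1.055)^2.4 ≈ 0.00439
  B=68: 68/255≈0.2667 > 0.04045 → ((0.2667+0.055)/1.055)^2.4 ≈ 0.05781
  L1 = 0.2126×0.53328 + 0.7152×0.00439 + 0.0722×0.05781 ≈ 0.12069
Color 2 (181,87,120):
  R=181: 181/255≈0.7098 > 0.04045 → ((0.7098+0.055)/1.055)^2.4 ≈ 0.46208
  G=87: 87/255≈0.3412 > 0.04045 → ((0.3412+0.055)/1.055)^2.4 ≈ 0.09531
  B=120: 120/255≈0.4706 > 0.04045 → ((0.4706+0.055)/1.055)^2.4 ≈ 0.18782
  L2 = 0.2126×0.46208 + 0.7152×0.09531 + 0.0722×0.18782 ≈ 0.17996
Lighter = 0.17996, Darker = 0.12069
Ratio = (L_lighter + 0.05) / (L_darker + 0.05)
Ratio = (0.17996 + 0.05) / (0.12069 + 0.05) = 0.22996 / 0.17069 ≈ 1.3473
Ratio ≈ 1.35:1


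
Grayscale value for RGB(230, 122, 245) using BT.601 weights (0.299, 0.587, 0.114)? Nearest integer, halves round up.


Gray = 0.299×R + 0.587×G + 0.114×B
Gray = 0.299×230 + 0.587×122 + 0.114×245
Gray = 68.770 + 71.614 + 27.930
Gray = 168.314 → round half up → 168
Gray = 168


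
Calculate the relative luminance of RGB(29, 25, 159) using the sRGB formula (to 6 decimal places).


Linearize each channel (sRGB transfer function): c = v/255; c_lin = c/12.92 if c ≤ 0.04045, else ((c+0.055)/1.055)^2.4
  R: 29/255 ≈ 0.113725 > 0.04045 → ((0.113725+0.055)/1.055)^2.4 ≈ 0.012286
  G: 25/255 ≈ 0.098039 > 0.04045 → ((0.098039+0.055)/1.055)^2.4 ≈ 0.009721
  B: 159/255 ≈ 0.623529 > 0.04045 → ((0.623529+0.055)/1.055)^2.4 ≈ 0.346704
R_lin = 0.012286, G_lin = 0.009721, B_lin = 0.346704
L = 0.2126×R + 0.7152×G + 0.0722×B
L = 0.2126×0.012286 + 0.7152×0.009721 + 0.0722×0.346704
L ≈ 0.034597


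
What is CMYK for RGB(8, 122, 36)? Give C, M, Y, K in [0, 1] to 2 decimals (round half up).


R'=8/255≈0.0314, G'=122/255≈0.4784, B'=36/255≈0.1412
K = 1 - max(R',G',B') = 1 - 122/255 = 133/255 = 0.52156… → 0.52
(1-R'-K)/(1-K) simplifies to (max-R)/max with max = 122:
C = (122-8)/122 = 114/122 = 0.93442… → 0.93
M = (122-122)/122 = 0/122 = 0 → 0.00
Y = (122-36)/122 = 86/122 = 0.70491… → 0.70
= CMYK(0.93, 0.00, 0.70, 0.52)


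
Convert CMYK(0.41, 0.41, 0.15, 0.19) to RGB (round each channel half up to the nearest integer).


R = 255 × (1-C) × (1-K) = 255 × 0.59 × 0.81 = 121.8645 → 122
G = 255 × (1-M) × (1-K) = 255 × 0.59 × 0.81 = 121.8645 → 122
B = 255 × (1-Y) × (1-K) = 255 × 0.85 × 0.81 = 175.5675 → 176
= RGB(122, 122, 176)


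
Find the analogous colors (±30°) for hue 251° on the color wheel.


Base hue: 251°
Left analog: (251 - 30) mod 360 = 221°
Right analog: (251 + 30) mod 360 = 281°
Analogous hues = 221° and 281°


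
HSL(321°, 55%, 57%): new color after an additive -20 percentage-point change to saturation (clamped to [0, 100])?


Original S = 55%
Adjustment = -20 percentage points
New S = 55 + (-20) = 35
Clamp to [0, 100] → 35
= HSL(321°, 35%, 57%)


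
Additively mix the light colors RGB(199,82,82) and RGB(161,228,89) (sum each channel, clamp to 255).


Additive: each channel = min(255, C₁+C₂)
R: 199+161 = 360 → 255
G: 82+228 = 310 → 255
B: 82+89 = 171 → 171
= RGB(255, 255, 171)


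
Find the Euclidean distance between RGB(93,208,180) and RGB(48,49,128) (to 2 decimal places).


d = √[(R₁-R₂)² + (G₁-G₂)² + (B₁-B₂)²]
d = √[(93-48)² + (208-49)² + (180-128)²]
d = √[2025 + 25281 + 2704]
d = √30010
d ≈ 173.23


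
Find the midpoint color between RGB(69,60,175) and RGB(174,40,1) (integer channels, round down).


Midpoint: each channel = ⌊(C₁+C₂)/2⌋
R: ⌊(69+174)/2⌋ = 121
G: ⌊(60+40)/2⌋ = 50
B: ⌊(175+1)/2⌋ = 88
= RGB(121, 50, 88)


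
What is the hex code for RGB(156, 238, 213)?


R = 156 → 9C (hex)
G = 238 → EE (hex)
B = 213 → D5 (hex)
Hex = #9CEED5


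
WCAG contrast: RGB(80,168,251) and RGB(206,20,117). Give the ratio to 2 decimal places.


Linearize each sRGB channel c=v/255: c/12.92 if c ≤ 0.04045 else ((c+0.055)/1.055)^2.4
L = 0.2126×R_lin + 0.7152×G_lin + 0.0722×B_lin
Color 1 (80,168,251):
  R=80: 80/255≈0.3137 > 0.04045 → ((0.3137+0.055)/1.055)^2.4 ≈ 0.08022
  G=168: 168/255≈0.6588 > 0.04045 → ((0.6588+0.055)/1.055)^2.4 ≈ 0.39157
  B=251: 251/255≈0.9843 > 0.04045 → ((0.9843+0.055)/1.055)^2.4 ≈ 0.96469
  L1 = 0.2126×0.08022 + 0.7152×0.39157 + 0.0722×0.96469 ≈ 0.36676
Color 2 (206,20,117):
  R=206: 206/255≈0.8078 > 0.04045 → ((0.8078+0.055)/1.055)^2.4 ≈ 0.61721
  G=20: 20/255≈0.0784 > 0.04045 → ((0.0784+0.055)/1.055)^2.4 ≈ 0.00700
  B=117: 117/255≈0.4588 > 0.04045 → ((0.4588+0.055)/1.055)^2.4 ≈ 0.17789
  L2 = 0.2126×0.61721 + 0.7152×0.00700 + 0.0722×0.17789 ≈ 0.14906
Lighter = 0.36676, Darker = 0.14906
Ratio = (L_lighter + 0.05) / (L_darker + 0.05)
Ratio = (0.36676 + 0.05) / (0.14906 + 0.05) = 0.41676 / 0.19906 ≈ 2.0936
Ratio ≈ 2.09:1


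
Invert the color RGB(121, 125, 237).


Invert: (255-R, 255-G, 255-B)
R: 255-121 = 134
G: 255-125 = 130
B: 255-237 = 18
= RGB(134, 130, 18)


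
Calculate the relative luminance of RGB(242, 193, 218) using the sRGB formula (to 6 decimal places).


Linearize each channel (sRGB transfer function): c = v/255; c_lin = c/12.92 if c ≤ 0.04045, else ((c+0.055)/1.055)^2.4
  R: 242/255 ≈ 0.949020 > 0.04045 → ((0.949020+0.055)/1.055)^2.4 ≈ 0.887923
  G: 193/255 ≈ 0.756863 > 0.04045 → ((0.756863+0.055)/1.055)^2.4 ≈ 0.533276
  B: 218/255 ≈ 0.854902 > 0.04045 → ((0.854902+0.055)/1.055)^2.4 ≈ 0.701102
R_lin = 0.887923, G_lin = 0.533276, B_lin = 0.701102
L = 0.2126×R + 0.7152×G + 0.0722×B
L = 0.2126×0.887923 + 0.7152×0.533276 + 0.0722×0.701102
L ≈ 0.620791


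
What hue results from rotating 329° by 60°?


New hue = (H + rotation) mod 360
New hue = (329 + 60) mod 360
= 389 mod 360
= 29°


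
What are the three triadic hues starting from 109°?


Triadic: equally spaced at 120° intervals
H1 = 109°
H2 = (109 + 120) mod 360 = 229°
H3 = (109 + 240) mod 360 = 349°
Triadic = 109°, 229°, 349°


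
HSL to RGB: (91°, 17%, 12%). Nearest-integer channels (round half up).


H=91°, S=0.17, L=0.12
C = (1-|2L-1|)×S = (1-|-0.76|)×0.17 = 0.0408
H' = H/60 = 91/60 ≈ 1.5167; X = C×(1-|H' mod 2 - 1|) = 0.01972
m = L - C/2 = 0.12 - 0.0204 = 0.0996
Sector ⌊H'⌋ = 1 → (R',G',B') = (0.01972, 0.0408, 0.0)
RGB = ((R'+m)×255, (G'+m)×255, (B'+m)×255) = (30.4266, 35.802, 25.398)
Round half up → RGB(30, 36, 25)


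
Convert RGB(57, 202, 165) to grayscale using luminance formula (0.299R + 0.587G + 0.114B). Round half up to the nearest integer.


Gray = 0.299×R + 0.587×G + 0.114×B
Gray = 0.299×57 + 0.587×202 + 0.114×165
Gray = 17.043 + 118.574 + 18.810
Gray = 154.427 → round half up → 154
Gray = 154


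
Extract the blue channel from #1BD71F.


Color: #1BD71F
R = 1B = 27
G = D7 = 215
B = 1F = 31
Blue = 31


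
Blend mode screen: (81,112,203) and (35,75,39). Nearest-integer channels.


Screen: C = 255 - (255-A)×(255-B)/255, rounded to nearest integer
R: 255 - (255-81)×(255-35)/255 = 255 - 38280/255 ≈ 255 - 150.118 = 104.882 → 105
G: 255 - (255-112)×(255-75)/255 = 255 - 25740/255 ≈ 255 - 100.941 = 154.059 → 154
B: 255 - (255-203)×(255-39)/255 = 255 - 11232/255 ≈ 255 - 44.047 = 210.953 → 211
= RGB(105, 154, 211)


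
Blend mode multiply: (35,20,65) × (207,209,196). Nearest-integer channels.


Multiply: C = A×B/255, rounded to nearest integer
R: 35×207/255 = 7245/255 ≈ 28.412 → 28
G: 20×209/255 = 4180/255 ≈ 16.392 → 16
B: 65×196/255 = 12740/255 ≈ 49.961 → 50
= RGB(28, 16, 50)


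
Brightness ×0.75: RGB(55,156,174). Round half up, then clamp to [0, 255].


Multiply each channel by 0.75, round half up, clamp to [0, 255]
R: 55×0.75 = 41.25 → round → 41
G: 156×0.75 = 117
B: 174×0.75 = 130.5 → round → 131
= RGB(41, 117, 131)


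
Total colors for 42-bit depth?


Colors = 2^bits = 2^42
= 4,398,046,511,104 colors


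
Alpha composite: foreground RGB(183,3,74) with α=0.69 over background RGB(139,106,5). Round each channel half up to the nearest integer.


C = α×F + (1-α)×B, with 1-α = 0.31
R: 0.69×183 + 0.31×139 = 126.27 + 43.09 = 169.36 → 169
G: 0.69×3 + 0.31×106 = 2.07 + 32.86 = 34.93 → 35
B: 0.69×74 + 0.31×5 = 51.06 + 1.55 = 52.61 → 53
= RGB(169, 35, 53)


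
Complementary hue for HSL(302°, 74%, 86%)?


Complement = opposite side of color wheel = hue + 180°
H' = (302 + 180) mod 360 = 122°
S and L unchanged.
= HSL(122°, 74%, 86%)


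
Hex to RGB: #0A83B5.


0A → 10 (R)
83 → 131 (G)
B5 → 181 (B)
= RGB(10, 131, 181)


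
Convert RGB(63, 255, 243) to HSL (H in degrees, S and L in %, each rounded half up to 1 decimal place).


Normalize: R'=63/255≈0.2471, G'=255/255≈1.0000, B'=243/255≈0.9529
Max=255/255, Min=63/255, Δ=Max-Min=192/255
L = (Max+Min)/2 = (255+63)/510 = 318/510 = 0.62352… → L = 62.4%
L > 0.5 → S = Δ/(2-Max-Min) = 192/(510-255-63) = 192/192 = 1 → S = 100.0%
(the 1/255 factors cancel in S and H, so raw channel differences can be used)
Max is G' → H = 60 × ((B-R)/Δ + 2) = 60 × ((243-63)/192 + 2)
  180/192 + 2 = 0.9375 + 2 = 2.9375
  H = 60 × 2.9375 = 176.25° → H = 176.3°
= HSL(176.3°, 100.0%, 62.4%)


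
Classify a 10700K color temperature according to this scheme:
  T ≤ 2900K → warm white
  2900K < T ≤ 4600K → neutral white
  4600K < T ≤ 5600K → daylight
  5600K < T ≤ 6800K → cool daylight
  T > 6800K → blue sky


Temperature: 10700K
10700K > 6800K → blue sky
Classification: blue sky


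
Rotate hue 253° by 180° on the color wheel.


New hue = (H + rotation) mod 360
New hue = (253 + 180) mod 360
= 433 mod 360
= 73°


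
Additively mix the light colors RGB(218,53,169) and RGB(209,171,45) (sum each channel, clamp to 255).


Additive: each channel = min(255, C₁+C₂)
R: 218+209 = 427 → 255
G: 53+171 = 224 → 224
B: 169+45 = 214 → 214
= RGB(255, 224, 214)


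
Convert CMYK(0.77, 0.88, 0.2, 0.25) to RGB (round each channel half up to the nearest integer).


R = 255 × (1-C) × (1-K) = 255 × 0.23 × 0.75 = 43.9875 → 44
G = 255 × (1-M) × (1-K) = 255 × 0.12 × 0.75 = 22.95 → 23
B = 255 × (1-Y) × (1-K) = 255 × 0.80 × 0.75 = 153
= RGB(44, 23, 153)


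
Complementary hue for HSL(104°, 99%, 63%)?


Complement = opposite side of color wheel = hue + 180°
H' = (104 + 180) mod 360 = 284°
S and L unchanged.
= HSL(284°, 99%, 63%)


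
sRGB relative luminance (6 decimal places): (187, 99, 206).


Linearize each channel (sRGB transfer function): c = v/255; c_lin = c/12.92 if c ≤ 0.04045, else ((c+0.055)/1.055)^2.4
  R: 187/255 ≈ 0.733333 > 0.04045 → ((0.733333+0.055)/1.055)^2.4 ≈ 0.496933
  G: 99/255 ≈ 0.388235 > 0.04045 → ((0.388235+0.055)/1.055)^2.4 ≈ 0.124772
  B: 206/255 ≈ 0.807843 > 0.04045 → ((0.807843+0.055)/1.055)^2.4 ≈ 0.617207
R_lin = 0.496933, G_lin = 0.124772, B_lin = 0.617207
L = 0.2126×R + 0.7152×G + 0.0722×B
L = 0.2126×0.496933 + 0.7152×0.124772 + 0.0722×0.617207
L ≈ 0.239447


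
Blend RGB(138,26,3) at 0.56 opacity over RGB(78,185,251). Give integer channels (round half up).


C = α×F + (1-α)×B, with 1-α = 0.44
R: 0.56×138 + 0.44×78 = 77.28 + 34.32 = 111.60 → 112
G: 0.56×26 + 0.44×185 = 14.56 + 81.40 = 95.96 → 96
B: 0.56×3 + 0.44×251 = 1.68 + 110.44 = 112.12 → 112
= RGB(112, 96, 112)
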